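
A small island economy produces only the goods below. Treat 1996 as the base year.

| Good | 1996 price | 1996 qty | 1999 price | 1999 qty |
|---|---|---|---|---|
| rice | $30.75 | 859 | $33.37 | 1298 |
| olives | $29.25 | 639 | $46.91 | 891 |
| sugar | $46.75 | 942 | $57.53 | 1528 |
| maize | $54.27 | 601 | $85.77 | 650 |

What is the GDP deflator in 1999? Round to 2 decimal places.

132.48

Nominal GDP 1999 = 33.37·1298 + 46.91·891 + 57.53·1528 + 85.77·650 = 228767.41.
Real GDP 1999 (at 1996 prices) = 30.75·1298 + 29.25·891 + 46.75·1528 + 54.27·650 = 172684.75.
Deflator = Nominal/Real × 100 = 228767.41/172684.75 × 100 = 132.477.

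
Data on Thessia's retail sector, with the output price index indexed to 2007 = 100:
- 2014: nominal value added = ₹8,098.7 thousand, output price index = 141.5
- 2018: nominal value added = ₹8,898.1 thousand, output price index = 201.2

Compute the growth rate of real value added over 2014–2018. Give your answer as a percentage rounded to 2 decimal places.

Deflate each year: 2014 → 8098.7/1.415 = 5723.46; 2018 → 8898.1/2.012 = 4422.51.
So real value added changed by 4422.51/5723.46 − 1 = -0.2273, i.e. -22.73%.

-22.73%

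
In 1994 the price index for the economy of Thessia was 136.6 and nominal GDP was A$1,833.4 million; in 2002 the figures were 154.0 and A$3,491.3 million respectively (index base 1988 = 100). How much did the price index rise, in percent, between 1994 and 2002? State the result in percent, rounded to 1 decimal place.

Price-level change = 154.0 / 136.6 − 1 = 0.1274.

12.7%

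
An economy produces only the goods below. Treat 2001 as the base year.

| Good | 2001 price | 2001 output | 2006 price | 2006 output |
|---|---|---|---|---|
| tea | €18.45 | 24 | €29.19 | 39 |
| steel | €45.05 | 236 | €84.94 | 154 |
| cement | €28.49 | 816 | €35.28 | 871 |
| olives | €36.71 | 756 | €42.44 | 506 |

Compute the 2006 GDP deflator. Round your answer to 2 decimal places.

Nominal GDP 2006 = 29.19·39 + 84.94·154 + 35.28·871 + 42.44·506 = 66422.69.
Real GDP 2006 (at 2001 prices) = 18.45·39 + 45.05·154 + 28.49·871 + 36.71·506 = 51047.30.
Deflator = Nominal/Real × 100 = 66422.69/51047.30 × 100 = 130.120.

130.12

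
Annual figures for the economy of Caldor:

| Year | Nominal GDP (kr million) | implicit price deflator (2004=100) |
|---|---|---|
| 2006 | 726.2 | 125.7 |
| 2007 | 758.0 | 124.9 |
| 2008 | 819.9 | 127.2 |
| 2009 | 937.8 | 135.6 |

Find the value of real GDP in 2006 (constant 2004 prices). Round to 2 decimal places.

Real GDP 2006 = 726.2 / 1.257 = 577.72.

kr 577.72 million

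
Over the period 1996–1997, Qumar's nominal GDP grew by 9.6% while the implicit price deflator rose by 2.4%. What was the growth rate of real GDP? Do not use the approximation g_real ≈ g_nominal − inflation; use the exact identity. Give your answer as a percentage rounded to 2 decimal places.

(1 + g_nom) = (1 + g_real)(1 + π), so g_real = 1.0960 / 1.0240 − 1 = 0.07031.

7.03%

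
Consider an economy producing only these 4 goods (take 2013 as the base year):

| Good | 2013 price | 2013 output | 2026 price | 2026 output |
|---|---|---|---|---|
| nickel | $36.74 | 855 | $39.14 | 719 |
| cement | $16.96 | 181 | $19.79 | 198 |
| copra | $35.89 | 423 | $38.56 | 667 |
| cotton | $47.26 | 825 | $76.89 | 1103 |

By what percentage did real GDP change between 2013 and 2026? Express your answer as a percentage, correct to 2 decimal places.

Real GDP 2013 = Nominal GDP 2013 = 36.74·855 + 16.96·181 + 35.89·423 + 47.26·825 = 88653.43.
Real GDP 2026 (at 2013 prices) = 36.74·719 + 16.96·198 + 35.89·667 + 47.26·1103 = 105840.55.
Real growth = 105840.55/88653.43 − 1 = 0.1939.

19.39%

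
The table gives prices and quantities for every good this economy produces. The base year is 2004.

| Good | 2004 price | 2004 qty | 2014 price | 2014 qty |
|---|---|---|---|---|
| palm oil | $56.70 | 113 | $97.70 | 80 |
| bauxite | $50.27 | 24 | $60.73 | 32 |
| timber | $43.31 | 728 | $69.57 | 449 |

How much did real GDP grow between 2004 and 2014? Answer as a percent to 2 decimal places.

-34.62%

Real GDP 2004 = Nominal GDP 2004 = 56.70·113 + 50.27·24 + 43.31·728 = 39143.26.
Real GDP 2014 (at 2004 prices) = 56.70·80 + 50.27·32 + 43.31·449 = 25590.83.
Real growth = 25590.83/39143.26 − 1 = -0.3462.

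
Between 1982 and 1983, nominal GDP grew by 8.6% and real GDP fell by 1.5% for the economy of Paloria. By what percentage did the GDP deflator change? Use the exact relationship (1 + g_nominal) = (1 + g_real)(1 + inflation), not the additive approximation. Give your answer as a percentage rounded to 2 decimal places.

(1 + g_nom) = (1 + g_real)(1 + π), so π = 1.0860 / 0.9850 − 1 = 0.10254.

10.25%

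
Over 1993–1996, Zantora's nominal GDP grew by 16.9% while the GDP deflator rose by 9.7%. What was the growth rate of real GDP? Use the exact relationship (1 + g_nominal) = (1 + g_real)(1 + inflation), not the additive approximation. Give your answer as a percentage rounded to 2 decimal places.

(1 + g_nom) = (1 + g_real)(1 + π), so g_real = 1.1690 / 1.0970 − 1 = 0.06563.

6.56%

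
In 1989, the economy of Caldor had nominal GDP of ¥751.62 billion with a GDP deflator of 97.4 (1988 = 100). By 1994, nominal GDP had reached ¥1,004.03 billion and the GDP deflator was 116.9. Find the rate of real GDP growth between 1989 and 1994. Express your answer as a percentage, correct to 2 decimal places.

11.30%

Deflate each year: 1989 → 751.62/0.974 = 771.68; 1994 → 1004.03/1.169 = 858.88.
So real GDP changed by 858.88/771.68 − 1 = 0.1130, i.e. 11.30%.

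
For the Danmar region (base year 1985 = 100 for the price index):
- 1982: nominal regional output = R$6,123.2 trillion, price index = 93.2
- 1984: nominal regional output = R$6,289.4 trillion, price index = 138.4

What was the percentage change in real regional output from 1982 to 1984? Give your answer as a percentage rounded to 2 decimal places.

-30.83%

Real regional output 1982 = 6123.2 / 0.932 = 6569.96.
Real regional output 1984 = 6289.4 / 1.384 = 4544.36.
Real growth = 4544.36 / 6569.96 − 1 = -0.3083.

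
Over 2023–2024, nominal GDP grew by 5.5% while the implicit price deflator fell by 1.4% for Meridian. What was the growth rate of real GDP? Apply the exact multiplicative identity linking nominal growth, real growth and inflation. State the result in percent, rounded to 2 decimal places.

(1 + g_nom) = (1 + g_real)(1 + π), so g_real = 1.0550 / 0.9860 − 1 = 0.06998.

7.00%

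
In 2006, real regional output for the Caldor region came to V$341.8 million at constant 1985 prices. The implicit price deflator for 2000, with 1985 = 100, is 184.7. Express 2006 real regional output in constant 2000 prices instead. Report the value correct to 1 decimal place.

Real regional output in 2000 prices = Real regional output in 1985 prices × (P_2000/P_1985) = 341.8 × 1.847 = 631.30.

V$631.3 million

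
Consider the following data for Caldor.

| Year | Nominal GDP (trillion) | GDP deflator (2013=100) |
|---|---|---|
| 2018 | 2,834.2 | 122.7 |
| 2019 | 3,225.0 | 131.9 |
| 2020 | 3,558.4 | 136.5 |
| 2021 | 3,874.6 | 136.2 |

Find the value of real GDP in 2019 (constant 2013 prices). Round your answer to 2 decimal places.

Real GDP 2019 = 3225.0 / 1.319 = 2445.03.

2,445.03 trillion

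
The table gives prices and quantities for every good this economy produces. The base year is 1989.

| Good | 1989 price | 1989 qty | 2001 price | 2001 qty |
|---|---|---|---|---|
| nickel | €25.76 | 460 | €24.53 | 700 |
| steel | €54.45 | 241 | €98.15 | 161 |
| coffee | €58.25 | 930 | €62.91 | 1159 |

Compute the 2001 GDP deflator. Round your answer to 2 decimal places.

Nominal GDP 2001 = 24.53·700 + 98.15·161 + 62.91·1159 = 105885.84.
Real GDP 2001 (at 1989 prices) = 25.76·700 + 54.45·161 + 58.25·1159 = 94310.20.
Deflator = Nominal/Real × 100 = 105885.84/94310.20 × 100 = 112.274.

112.27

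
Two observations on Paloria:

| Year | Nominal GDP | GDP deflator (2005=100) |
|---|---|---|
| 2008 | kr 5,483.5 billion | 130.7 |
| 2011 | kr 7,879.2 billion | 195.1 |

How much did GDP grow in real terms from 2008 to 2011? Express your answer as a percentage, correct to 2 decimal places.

-3.74%

Deflate each year: 2008 → 5483.5/1.307 = 4195.49; 2011 → 7879.2/1.951 = 4038.54.
So real GDP changed by 4038.54/4195.49 − 1 = -0.0374, i.e. -3.74%.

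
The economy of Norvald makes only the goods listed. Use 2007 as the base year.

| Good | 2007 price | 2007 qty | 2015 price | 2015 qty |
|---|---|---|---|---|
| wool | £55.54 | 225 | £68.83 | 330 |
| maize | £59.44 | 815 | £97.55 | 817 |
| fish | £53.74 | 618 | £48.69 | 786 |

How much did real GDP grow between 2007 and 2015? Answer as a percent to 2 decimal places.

Real GDP 2007 = Nominal GDP 2007 = 55.54·225 + 59.44·815 + 53.74·618 = 94151.42.
Real GDP 2015 (at 2007 prices) = 55.54·330 + 59.44·817 + 53.74·786 = 109130.32.
Real growth = 109130.32/94151.42 − 1 = 0.1591.

15.91%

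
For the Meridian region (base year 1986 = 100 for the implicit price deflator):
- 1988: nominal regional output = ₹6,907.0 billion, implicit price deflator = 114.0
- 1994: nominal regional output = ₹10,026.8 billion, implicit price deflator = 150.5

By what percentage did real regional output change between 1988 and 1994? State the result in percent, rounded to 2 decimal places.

9.96%

Real regional output 1988 = 6907.0 / 1.140 = 6058.77.
Real regional output 1994 = 10026.8 / 1.505 = 6662.33.
Real growth = 6662.33 / 6058.77 − 1 = 0.0996.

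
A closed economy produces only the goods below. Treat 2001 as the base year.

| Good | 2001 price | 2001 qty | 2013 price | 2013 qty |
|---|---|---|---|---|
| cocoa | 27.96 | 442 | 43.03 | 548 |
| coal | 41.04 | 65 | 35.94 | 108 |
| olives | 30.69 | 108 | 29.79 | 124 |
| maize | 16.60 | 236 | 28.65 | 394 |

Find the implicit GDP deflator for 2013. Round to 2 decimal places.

141.01

Nominal GDP 2013 = 43.03·548 + 35.94·108 + 29.79·124 + 28.65·394 = 42444.02.
Real GDP 2013 (at 2001 prices) = 27.96·548 + 41.04·108 + 30.69·124 + 16.60·394 = 30100.36.
Deflator = Nominal/Real × 100 = 42444.02/30100.36 × 100 = 141.008.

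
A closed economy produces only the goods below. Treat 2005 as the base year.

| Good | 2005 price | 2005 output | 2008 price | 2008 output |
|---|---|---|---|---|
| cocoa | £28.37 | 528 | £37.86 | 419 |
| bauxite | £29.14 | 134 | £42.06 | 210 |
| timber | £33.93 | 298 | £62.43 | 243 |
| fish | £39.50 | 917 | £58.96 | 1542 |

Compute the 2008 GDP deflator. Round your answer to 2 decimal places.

150.05

Nominal GDP 2008 = 37.86·419 + 42.06·210 + 62.43·243 + 58.96·1542 = 130782.75.
Real GDP 2008 (at 2005 prices) = 28.37·419 + 29.14·210 + 33.93·243 + 39.50·1542 = 87160.42.
Deflator = Nominal/Real × 100 = 130782.75/87160.42 × 100 = 150.048.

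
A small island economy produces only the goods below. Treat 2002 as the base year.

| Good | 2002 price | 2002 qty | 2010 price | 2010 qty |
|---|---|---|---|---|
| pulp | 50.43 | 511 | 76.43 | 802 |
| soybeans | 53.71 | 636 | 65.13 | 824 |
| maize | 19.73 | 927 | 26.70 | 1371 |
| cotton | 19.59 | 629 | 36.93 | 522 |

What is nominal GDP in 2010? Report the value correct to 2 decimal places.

Nominal GDP 2010 = Σ (p_2010 × q_2010) = 76.43·802 + 65.13·824 + 26.70·1371 + 36.93·522 = 170847.14.

170847.14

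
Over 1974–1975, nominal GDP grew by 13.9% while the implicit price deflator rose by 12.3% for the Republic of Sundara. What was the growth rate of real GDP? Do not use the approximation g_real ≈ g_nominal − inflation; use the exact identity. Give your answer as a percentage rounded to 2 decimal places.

(1 + g_nom) = (1 + g_real)(1 + π), so g_real = 1.1390 / 1.1230 − 1 = 0.01425.

1.42%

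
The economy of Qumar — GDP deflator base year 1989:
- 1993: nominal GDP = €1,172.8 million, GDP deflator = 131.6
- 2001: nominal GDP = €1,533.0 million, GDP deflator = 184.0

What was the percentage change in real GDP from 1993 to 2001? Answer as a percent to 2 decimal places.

Real GDP 1993 = 1172.8 / 1.316 = 891.19.
Real GDP 2001 = 1533.0 / 1.840 = 833.15.
Real growth = 833.15 / 891.19 − 1 = -0.0651.

-6.51%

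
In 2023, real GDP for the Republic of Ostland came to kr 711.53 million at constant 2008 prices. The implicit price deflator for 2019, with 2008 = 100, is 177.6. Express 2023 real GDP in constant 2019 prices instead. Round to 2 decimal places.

Real GDP in 2019 prices = Real GDP in 2008 prices × (P_2019/P_2008) = 711.53 × 1.776 = 1263.68.

kr 1,263.68 million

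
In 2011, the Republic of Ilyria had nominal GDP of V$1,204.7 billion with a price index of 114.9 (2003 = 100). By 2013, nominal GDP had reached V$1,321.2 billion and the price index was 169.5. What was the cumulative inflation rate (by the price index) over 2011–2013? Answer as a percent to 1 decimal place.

Price-level change = 169.5 / 114.9 − 1 = 0.4752.

47.5%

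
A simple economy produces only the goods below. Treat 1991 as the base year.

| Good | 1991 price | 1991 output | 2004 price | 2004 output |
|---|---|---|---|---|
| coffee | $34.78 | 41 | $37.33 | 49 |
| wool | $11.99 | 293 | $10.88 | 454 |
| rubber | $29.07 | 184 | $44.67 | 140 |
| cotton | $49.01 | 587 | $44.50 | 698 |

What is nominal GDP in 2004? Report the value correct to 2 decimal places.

Nominal GDP 2004 = Σ (p_2004 × q_2004) = 37.33·49 + 10.88·454 + 44.67·140 + 44.50·698 = 44083.49.

$44083.49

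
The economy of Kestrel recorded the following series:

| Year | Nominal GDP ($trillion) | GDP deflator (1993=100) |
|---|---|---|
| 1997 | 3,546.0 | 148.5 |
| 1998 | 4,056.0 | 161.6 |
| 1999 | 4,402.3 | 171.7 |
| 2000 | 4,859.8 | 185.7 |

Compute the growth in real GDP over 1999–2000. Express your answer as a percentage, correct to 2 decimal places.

2.07%

Real GDP 1999 = 4402.3/1.717 = 2563.95.
Real GDP 2000 = 4859.8/1.857 = 2617.02.
Change = 2617.02/2563.95 − 1 = 0.0207.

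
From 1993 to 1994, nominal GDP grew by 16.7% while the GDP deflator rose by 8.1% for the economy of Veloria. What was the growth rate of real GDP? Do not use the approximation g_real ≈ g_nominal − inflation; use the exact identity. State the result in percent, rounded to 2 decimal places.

(1 + g_nom) = (1 + g_real)(1 + π), so g_real = 1.1670 / 1.0810 − 1 = 0.07956.

7.96%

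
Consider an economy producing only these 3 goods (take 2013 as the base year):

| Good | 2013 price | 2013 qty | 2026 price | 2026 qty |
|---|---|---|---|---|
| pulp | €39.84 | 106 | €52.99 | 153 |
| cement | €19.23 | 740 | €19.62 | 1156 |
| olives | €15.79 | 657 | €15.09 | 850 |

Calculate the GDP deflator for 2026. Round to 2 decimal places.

Nominal GDP 2026 = 52.99·153 + 19.62·1156 + 15.09·850 = 43614.69.
Real GDP 2026 (at 2013 prices) = 39.84·153 + 19.23·1156 + 15.79·850 = 41746.90.
Deflator = Nominal/Real × 100 = 43614.69/41746.90 × 100 = 104.474.

104.47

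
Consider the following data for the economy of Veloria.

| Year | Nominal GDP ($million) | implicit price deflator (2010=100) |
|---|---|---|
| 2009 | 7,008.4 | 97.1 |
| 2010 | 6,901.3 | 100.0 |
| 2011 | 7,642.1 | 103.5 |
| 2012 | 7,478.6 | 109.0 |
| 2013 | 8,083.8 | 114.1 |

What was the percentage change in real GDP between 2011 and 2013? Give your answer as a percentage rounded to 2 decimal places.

-4.05%

Real GDP 2011 = 7642.1/1.035 = 7383.67.
Real GDP 2013 = 8083.8/1.141 = 7084.84.
Change = 7084.84/7383.67 − 1 = -0.0405.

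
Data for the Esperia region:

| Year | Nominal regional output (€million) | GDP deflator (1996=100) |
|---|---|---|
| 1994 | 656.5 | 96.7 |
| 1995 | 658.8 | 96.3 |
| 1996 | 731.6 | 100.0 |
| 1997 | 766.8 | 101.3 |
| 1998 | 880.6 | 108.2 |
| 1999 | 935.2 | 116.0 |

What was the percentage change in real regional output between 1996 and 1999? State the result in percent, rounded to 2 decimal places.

Real regional output 1996 = 731.6/1.000 = 731.60.
Real regional output 1999 = 935.2/1.160 = 806.21.
Change = 806.21/731.60 − 1 = 0.1020.

10.20%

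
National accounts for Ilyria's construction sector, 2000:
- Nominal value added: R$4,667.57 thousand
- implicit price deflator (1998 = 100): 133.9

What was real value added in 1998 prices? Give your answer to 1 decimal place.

R$3,485.9 thousand

Real value added = Nominal / (implicit price deflator/100) = 4667.57 / 1.339 = 3485.86.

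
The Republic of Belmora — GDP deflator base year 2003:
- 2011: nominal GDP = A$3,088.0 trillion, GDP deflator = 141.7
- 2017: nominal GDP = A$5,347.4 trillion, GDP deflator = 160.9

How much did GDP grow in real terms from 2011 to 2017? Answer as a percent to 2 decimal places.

52.50%

Real GDP 2011 = 3088.0 / 1.417 = 2179.25.
Real GDP 2017 = 5347.4 / 1.609 = 3323.43.
Real growth = 3323.43 / 2179.25 − 1 = 0.5250.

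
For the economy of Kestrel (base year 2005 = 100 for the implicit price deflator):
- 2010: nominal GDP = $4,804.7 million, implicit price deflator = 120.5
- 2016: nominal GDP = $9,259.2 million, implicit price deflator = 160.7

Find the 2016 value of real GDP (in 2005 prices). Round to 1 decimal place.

$5,761.8 million

Real GDP = Nominal / (implicit price deflator/100) = 9259.2 / 1.607 = 5761.79.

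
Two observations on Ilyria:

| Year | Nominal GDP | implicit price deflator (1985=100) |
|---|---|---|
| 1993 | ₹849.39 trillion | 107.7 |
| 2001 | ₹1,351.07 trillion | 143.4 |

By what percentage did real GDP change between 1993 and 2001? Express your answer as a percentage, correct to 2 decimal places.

Real GDP 1993 = 849.39 / 1.077 = 788.66.
Real GDP 2001 = 1351.07 / 1.434 = 942.17.
Real growth = 942.17 / 788.66 − 1 = 0.1946.

19.46%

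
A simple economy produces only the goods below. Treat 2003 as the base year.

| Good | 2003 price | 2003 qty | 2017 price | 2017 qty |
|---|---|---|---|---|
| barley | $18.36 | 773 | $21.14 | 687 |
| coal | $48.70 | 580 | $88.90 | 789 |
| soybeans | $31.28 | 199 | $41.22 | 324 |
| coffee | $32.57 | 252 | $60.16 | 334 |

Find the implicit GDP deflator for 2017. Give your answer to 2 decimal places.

163.93

Nominal GDP 2017 = 21.14·687 + 88.90·789 + 41.22·324 + 60.16·334 = 118114.00.
Real GDP 2017 (at 2003 prices) = 18.36·687 + 48.70·789 + 31.28·324 + 32.57·334 = 72050.72.
Deflator = Nominal/Real × 100 = 118114.00/72050.72 × 100 = 163.932.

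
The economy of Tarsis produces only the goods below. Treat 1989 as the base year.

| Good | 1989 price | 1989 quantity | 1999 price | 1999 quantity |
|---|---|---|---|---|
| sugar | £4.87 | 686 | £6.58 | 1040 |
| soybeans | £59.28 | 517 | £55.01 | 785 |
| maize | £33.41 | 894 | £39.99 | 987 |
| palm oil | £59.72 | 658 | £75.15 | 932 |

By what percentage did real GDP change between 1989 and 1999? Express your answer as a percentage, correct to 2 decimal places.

Real GDP 1989 = Nominal GDP 1989 = 4.87·686 + 59.28·517 + 33.41·894 + 59.72·658 = 103152.88.
Real GDP 1999 (at 1989 prices) = 4.87·1040 + 59.28·785 + 33.41·987 + 59.72·932 = 140234.31.
Real growth = 140234.31/103152.88 − 1 = 0.3595.

35.95%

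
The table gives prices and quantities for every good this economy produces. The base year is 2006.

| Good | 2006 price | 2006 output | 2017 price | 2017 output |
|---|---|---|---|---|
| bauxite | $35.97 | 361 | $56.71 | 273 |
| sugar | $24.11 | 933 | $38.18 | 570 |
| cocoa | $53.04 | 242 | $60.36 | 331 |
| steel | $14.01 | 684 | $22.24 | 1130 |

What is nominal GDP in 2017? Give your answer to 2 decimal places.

Nominal GDP 2017 = Σ (p_2017 × q_2017) = 56.71·273 + 38.18·570 + 60.36·331 + 22.24·1130 = 82354.79.

$82354.79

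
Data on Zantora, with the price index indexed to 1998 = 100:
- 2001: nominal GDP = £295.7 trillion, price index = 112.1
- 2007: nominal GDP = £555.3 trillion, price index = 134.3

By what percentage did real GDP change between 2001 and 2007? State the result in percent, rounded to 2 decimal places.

Deflate each year: 2001 → 295.7/1.121 = 263.78; 2007 → 555.3/1.343 = 413.48.
So real GDP changed by 413.48/263.78 − 1 = 0.5675, i.e. 56.75%.

56.75%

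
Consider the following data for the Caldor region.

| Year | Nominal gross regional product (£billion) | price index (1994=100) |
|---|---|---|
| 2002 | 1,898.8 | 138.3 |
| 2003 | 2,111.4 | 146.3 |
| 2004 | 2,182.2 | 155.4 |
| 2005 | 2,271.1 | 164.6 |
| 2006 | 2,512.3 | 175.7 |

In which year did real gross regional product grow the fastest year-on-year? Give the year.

2003

2003: real = 2111.4/1.463 = 1443.20; growth vs 2002 (1372.96) = 5.12%.
2004: real = 2182.2/1.554 = 1404.25; growth vs 2003 (1443.20) = -2.70%.
2005: real = 2271.1/1.646 = 1379.77; growth vs 2004 (1404.25) = -1.74%.
2006: real = 2512.3/1.757 = 1429.88; growth vs 2005 (1379.77) = 3.63%.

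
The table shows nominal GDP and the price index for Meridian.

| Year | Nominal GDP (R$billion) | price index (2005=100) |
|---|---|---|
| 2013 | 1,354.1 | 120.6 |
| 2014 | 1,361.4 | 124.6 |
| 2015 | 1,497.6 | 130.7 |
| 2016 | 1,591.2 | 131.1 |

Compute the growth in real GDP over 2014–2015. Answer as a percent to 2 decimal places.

4.87%

Real GDP 2014 = 1361.4/1.246 = 1092.62.
Real GDP 2015 = 1497.6/1.307 = 1145.83.
Change = 1145.83/1092.62 − 1 = 0.0487.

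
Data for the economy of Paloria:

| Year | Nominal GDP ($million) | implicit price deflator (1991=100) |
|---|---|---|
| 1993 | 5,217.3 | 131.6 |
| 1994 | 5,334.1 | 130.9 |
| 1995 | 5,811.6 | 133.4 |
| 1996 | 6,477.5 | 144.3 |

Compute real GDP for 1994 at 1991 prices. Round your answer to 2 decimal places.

Real GDP 1994 = 5334.1 / 1.309 = 4074.94.

$4,074.94 million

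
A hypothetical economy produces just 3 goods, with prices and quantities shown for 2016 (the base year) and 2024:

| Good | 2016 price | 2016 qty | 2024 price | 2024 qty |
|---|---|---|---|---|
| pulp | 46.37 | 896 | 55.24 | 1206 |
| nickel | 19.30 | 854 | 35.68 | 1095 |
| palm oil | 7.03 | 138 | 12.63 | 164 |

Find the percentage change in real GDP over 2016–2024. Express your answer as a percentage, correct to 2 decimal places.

32.56%

Real GDP 2016 = Nominal GDP 2016 = 46.37·896 + 19.30·854 + 7.03·138 = 58999.86.
Real GDP 2024 (at 2016 prices) = 46.37·1206 + 19.30·1095 + 7.03·164 = 78208.64.
Real growth = 78208.64/58999.86 − 1 = 0.3256.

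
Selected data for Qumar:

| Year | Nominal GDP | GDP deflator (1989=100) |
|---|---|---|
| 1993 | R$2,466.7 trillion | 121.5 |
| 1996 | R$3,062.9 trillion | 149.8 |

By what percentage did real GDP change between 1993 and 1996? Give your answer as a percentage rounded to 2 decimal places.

Deflate each year: 1993 → 2466.7/1.215 = 2030.21; 1996 → 3062.9/1.498 = 2044.66.
So real GDP changed by 2044.66/2030.21 − 1 = 0.0071, i.e. 0.71%.

0.71%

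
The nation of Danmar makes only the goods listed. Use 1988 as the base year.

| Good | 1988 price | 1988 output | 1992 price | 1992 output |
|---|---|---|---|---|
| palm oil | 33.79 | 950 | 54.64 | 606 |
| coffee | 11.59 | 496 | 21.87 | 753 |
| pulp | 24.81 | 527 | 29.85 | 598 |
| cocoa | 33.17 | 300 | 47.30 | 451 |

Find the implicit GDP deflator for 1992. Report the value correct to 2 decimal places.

Nominal GDP 1992 = 54.64·606 + 21.87·753 + 29.85·598 + 47.30·451 = 88762.55.
Real GDP 1992 (at 1988 prices) = 33.79·606 + 11.59·753 + 24.81·598 + 33.17·451 = 59000.06.
Deflator = Nominal/Real × 100 = 88762.55/59000.06 × 100 = 150.445.

150.44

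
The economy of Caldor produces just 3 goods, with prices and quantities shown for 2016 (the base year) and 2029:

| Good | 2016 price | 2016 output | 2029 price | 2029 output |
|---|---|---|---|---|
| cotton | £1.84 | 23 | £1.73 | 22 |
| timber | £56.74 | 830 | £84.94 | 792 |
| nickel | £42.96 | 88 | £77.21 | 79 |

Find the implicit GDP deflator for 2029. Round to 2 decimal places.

Nominal GDP 2029 = 1.73·22 + 84.94·792 + 77.21·79 = 73410.13.
Real GDP 2029 (at 2016 prices) = 1.84·22 + 56.74·792 + 42.96·79 = 48372.40.
Deflator = Nominal/Real × 100 = 73410.13/48372.40 × 100 = 151.760.

151.76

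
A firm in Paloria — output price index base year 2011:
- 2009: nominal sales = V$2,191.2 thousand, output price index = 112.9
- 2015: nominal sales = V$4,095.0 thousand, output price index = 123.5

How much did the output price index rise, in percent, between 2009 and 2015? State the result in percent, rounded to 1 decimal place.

Price-level change = 123.5 / 112.9 − 1 = 0.0939.

9.4%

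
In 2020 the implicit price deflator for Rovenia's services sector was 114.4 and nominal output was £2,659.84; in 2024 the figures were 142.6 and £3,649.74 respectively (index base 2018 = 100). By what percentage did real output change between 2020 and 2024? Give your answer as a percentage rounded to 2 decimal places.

10.08%

Deflate each year: 2020 → 2659.84/1.144 = 2325.03; 2024 → 3649.74/1.426 = 2559.42.
So real output changed by 2559.42/2325.03 − 1 = 0.1008, i.e. 10.08%.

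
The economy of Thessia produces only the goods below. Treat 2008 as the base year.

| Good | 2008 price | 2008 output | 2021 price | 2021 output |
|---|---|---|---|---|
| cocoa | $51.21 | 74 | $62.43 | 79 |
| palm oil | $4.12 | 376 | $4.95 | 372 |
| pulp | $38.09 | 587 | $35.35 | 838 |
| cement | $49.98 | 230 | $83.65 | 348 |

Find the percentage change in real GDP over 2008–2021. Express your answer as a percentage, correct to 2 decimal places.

Real GDP 2008 = Nominal GDP 2008 = 51.21·74 + 4.12·376 + 38.09·587 + 49.98·230 = 39192.89.
Real GDP 2021 (at 2008 prices) = 51.21·79 + 4.12·372 + 38.09·838 + 49.98·348 = 54890.69.
Real growth = 54890.69/39192.89 − 1 = 0.4005.

40.05%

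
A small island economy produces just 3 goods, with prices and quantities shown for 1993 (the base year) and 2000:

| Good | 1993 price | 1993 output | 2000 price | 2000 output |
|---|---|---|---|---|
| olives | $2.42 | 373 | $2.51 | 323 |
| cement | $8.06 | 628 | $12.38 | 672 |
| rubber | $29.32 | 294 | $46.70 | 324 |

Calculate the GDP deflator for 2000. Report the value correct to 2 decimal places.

Nominal GDP 2000 = 2.51·323 + 12.38·672 + 46.70·324 = 24260.89.
Real GDP 2000 (at 1993 prices) = 2.42·323 + 8.06·672 + 29.32·324 = 15697.66.
Deflator = Nominal/Real × 100 = 24260.89/15697.66 × 100 = 154.551.

154.55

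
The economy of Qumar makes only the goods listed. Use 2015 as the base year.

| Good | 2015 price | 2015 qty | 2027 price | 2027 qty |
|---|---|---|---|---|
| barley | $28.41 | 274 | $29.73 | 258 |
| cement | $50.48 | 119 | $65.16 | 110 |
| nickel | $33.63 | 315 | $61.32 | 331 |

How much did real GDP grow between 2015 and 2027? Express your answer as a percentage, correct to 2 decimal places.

-1.52%

Real GDP 2015 = Nominal GDP 2015 = 28.41·274 + 50.48·119 + 33.63·315 = 24384.91.
Real GDP 2027 (at 2015 prices) = 28.41·258 + 50.48·110 + 33.63·331 = 24014.11.
Real growth = 24014.11/24384.91 − 1 = -0.0152.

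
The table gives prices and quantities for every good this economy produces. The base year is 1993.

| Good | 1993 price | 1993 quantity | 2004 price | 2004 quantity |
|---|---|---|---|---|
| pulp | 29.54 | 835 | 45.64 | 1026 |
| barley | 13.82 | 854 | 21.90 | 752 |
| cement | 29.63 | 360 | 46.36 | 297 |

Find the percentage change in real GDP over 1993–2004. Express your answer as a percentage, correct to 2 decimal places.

5.02%

Real GDP 1993 = Nominal GDP 1993 = 29.54·835 + 13.82·854 + 29.63·360 = 47134.98.
Real GDP 2004 (at 1993 prices) = 29.54·1026 + 13.82·752 + 29.63·297 = 49500.79.
Real growth = 49500.79/47134.98 − 1 = 0.0502.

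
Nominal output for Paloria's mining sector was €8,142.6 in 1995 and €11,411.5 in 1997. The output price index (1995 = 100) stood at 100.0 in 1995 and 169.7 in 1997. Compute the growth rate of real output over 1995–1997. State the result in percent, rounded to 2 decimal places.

Deflate each year: 1995 → 8142.6/1.000 = 8142.60; 1997 → 11411.5/1.697 = 6724.51.
So real output changed by 6724.51/8142.60 − 1 = -0.1742, i.e. -17.42%.

-17.42%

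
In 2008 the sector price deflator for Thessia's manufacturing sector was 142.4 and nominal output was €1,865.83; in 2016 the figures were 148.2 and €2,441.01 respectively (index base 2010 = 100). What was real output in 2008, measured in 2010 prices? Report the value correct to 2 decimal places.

Real output = Nominal / (sector price deflator/100) = 1865.83 / 1.424 = 1310.27.

€1,310.27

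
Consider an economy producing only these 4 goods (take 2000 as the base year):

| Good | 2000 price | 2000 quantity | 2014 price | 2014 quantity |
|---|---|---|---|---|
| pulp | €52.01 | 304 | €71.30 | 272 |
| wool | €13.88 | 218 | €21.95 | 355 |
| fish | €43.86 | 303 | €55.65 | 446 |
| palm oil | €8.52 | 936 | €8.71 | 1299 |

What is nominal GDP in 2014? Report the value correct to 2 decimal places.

€63320.04

Nominal GDP 2014 = Σ (p_2014 × q_2014) = 71.30·272 + 21.95·355 + 55.65·446 + 8.71·1299 = 63320.04.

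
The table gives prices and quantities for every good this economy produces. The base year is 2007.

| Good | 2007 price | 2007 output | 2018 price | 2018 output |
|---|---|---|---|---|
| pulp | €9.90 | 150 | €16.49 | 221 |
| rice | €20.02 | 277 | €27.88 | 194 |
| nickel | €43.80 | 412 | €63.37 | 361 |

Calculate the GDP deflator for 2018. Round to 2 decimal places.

145.91

Nominal GDP 2018 = 16.49·221 + 27.88·194 + 63.37·361 = 31929.58.
Real GDP 2018 (at 2007 prices) = 9.90·221 + 20.02·194 + 43.80·361 = 21883.58.
Deflator = Nominal/Real × 100 = 31929.58/21883.58 × 100 = 145.907.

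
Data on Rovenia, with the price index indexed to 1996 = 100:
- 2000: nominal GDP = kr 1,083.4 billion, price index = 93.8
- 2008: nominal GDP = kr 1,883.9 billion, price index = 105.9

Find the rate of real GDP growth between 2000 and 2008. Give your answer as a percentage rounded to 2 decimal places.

Deflate each year: 2000 → 1083.4/0.938 = 1155.01; 2008 → 1883.9/1.059 = 1778.94.
So real GDP changed by 1778.94/1155.01 − 1 = 0.5402, i.e. 54.02%.

54.02%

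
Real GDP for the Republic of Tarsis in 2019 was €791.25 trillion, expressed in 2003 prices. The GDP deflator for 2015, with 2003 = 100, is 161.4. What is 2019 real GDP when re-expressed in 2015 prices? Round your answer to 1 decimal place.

Real GDP in 2015 prices = Real GDP in 2003 prices × (P_2015/P_2003) = 791.25 × 1.614 = 1277.08.

€1,277.1 trillion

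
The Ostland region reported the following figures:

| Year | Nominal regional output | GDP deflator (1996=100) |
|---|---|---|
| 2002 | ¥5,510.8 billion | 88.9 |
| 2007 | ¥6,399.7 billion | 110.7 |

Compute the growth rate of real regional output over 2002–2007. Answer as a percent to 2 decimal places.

Deflate each year: 2002 → 5510.8/0.889 = 6198.88; 2007 → 6399.7/1.107 = 5781.12.
So real regional output changed by 5781.12/6198.88 − 1 = -0.0674, i.e. -6.74%.

-6.74%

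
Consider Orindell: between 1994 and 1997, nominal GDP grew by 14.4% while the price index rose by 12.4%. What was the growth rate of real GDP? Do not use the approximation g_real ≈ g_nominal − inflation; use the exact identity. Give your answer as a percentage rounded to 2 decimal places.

1.78%

(1 + g_nom) = (1 + g_real)(1 + π), so g_real = 1.1440 / 1.1240 − 1 = 0.01779.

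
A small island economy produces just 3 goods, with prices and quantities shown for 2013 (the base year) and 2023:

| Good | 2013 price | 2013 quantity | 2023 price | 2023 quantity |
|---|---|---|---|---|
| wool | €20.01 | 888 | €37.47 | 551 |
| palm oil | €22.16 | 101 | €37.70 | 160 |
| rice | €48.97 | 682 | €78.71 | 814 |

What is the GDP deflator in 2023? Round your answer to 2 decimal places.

166.72

Nominal GDP 2023 = 37.47·551 + 37.70·160 + 78.71·814 = 90747.91.
Real GDP 2023 (at 2013 prices) = 20.01·551 + 22.16·160 + 48.97·814 = 54432.69.
Deflator = Nominal/Real × 100 = 90747.91/54432.69 × 100 = 166.716.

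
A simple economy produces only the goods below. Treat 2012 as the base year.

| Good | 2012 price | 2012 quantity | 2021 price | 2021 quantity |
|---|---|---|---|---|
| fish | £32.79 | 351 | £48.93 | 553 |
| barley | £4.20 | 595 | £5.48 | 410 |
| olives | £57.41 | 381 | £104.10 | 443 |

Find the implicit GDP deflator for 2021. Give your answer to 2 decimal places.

Nominal GDP 2021 = 48.93·553 + 5.48·410 + 104.10·443 = 75421.39.
Real GDP 2021 (at 2012 prices) = 32.79·553 + 4.20·410 + 57.41·443 = 45287.50.
Deflator = Nominal/Real × 100 = 75421.39/45287.50 × 100 = 166.539.

166.54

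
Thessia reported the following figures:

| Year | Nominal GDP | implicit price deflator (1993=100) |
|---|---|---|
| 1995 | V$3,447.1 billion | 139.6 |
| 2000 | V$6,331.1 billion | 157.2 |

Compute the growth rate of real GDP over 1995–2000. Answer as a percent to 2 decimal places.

Deflate each year: 1995 → 3447.1/1.396 = 2469.27; 2000 → 6331.1/1.572 = 4027.42.
So real GDP changed by 4027.42/2469.27 − 1 = 0.6310, i.e. 63.10%.

63.10%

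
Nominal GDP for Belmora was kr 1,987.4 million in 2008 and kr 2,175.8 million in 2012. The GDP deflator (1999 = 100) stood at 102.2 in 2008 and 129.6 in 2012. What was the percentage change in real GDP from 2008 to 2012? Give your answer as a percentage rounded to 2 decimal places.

Real GDP 2008 = 1987.4 / 1.022 = 1944.62.
Real GDP 2012 = 2175.8 / 1.296 = 1678.86.
Real growth = 1678.86 / 1944.62 − 1 = -0.1367.

-13.67%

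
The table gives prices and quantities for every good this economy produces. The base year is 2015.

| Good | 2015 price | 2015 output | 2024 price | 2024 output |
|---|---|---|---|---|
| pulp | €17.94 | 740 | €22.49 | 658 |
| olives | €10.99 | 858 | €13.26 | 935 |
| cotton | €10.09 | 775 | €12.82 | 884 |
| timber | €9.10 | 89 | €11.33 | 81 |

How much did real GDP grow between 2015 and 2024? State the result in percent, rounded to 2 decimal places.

1.28%

Real GDP 2015 = Nominal GDP 2015 = 17.94·740 + 10.99·858 + 10.09·775 + 9.10·89 = 31334.67.
Real GDP 2024 (at 2015 prices) = 17.94·658 + 10.99·935 + 10.09·884 + 9.10·81 = 31736.83.
Real growth = 31736.83/31334.67 − 1 = 0.0128.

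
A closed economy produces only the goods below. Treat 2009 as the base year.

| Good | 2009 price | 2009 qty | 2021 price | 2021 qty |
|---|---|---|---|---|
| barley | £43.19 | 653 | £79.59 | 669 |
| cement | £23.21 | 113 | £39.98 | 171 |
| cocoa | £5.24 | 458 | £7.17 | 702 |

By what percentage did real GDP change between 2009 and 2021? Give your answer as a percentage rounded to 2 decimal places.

Real GDP 2009 = Nominal GDP 2009 = 43.19·653 + 23.21·113 + 5.24·458 = 33225.72.
Real GDP 2021 (at 2009 prices) = 43.19·669 + 23.21·171 + 5.24·702 = 36541.50.
Real growth = 36541.50/33225.72 − 1 = 0.0998.

9.98%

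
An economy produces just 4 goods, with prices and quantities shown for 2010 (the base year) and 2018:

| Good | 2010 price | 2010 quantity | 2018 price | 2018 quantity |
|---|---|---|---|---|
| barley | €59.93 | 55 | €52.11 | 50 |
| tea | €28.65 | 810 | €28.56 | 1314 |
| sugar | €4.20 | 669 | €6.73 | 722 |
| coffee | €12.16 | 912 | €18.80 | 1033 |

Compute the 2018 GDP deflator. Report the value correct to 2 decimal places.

114.54

Nominal GDP 2018 = 52.11·50 + 28.56·1314 + 6.73·722 + 18.80·1033 = 64412.80.
Real GDP 2018 (at 2010 prices) = 59.93·50 + 28.65·1314 + 4.20·722 + 12.16·1033 = 56236.28.
Deflator = Nominal/Real × 100 = 64412.80/56236.28 × 100 = 114.540.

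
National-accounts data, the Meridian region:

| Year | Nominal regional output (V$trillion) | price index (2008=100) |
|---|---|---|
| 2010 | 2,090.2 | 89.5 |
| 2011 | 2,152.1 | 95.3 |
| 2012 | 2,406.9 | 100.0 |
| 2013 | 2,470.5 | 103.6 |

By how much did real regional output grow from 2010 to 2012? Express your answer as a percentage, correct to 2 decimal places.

3.06%

Real regional output 2010 = 2090.2/0.895 = 2335.42.
Real regional output 2012 = 2406.9/1.000 = 2406.90.
Change = 2406.90/2335.42 − 1 = 0.0306.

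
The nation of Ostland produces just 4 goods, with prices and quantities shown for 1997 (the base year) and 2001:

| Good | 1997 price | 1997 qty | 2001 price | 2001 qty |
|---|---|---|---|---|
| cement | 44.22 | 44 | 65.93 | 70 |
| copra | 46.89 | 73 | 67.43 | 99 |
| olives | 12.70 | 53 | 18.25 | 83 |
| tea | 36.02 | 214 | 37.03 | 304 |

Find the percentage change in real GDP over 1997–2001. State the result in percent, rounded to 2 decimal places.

43.58%

Real GDP 1997 = Nominal GDP 1997 = 44.22·44 + 46.89·73 + 12.70·53 + 36.02·214 = 13750.03.
Real GDP 2001 (at 1997 prices) = 44.22·70 + 46.89·99 + 12.70·83 + 36.02·304 = 19741.69.
Real growth = 19741.69/13750.03 − 1 = 0.4358.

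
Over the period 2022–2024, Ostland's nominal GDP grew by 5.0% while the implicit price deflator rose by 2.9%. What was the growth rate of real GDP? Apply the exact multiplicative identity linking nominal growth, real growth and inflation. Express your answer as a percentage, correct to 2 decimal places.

2.04%

(1 + g_nom) = (1 + g_real)(1 + π), so g_real = 1.0500 / 1.0290 − 1 = 0.02041.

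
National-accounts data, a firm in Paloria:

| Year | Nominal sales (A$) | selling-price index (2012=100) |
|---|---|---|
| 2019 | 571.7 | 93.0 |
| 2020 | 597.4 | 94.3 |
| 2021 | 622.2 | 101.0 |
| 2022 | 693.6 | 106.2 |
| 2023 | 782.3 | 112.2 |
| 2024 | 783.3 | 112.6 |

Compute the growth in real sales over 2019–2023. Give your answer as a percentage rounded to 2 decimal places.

Real sales 2019 = 571.7/0.930 = 614.73.
Real sales 2023 = 782.3/1.122 = 697.24.
Change = 697.24/614.73 − 1 = 0.1342.

13.42%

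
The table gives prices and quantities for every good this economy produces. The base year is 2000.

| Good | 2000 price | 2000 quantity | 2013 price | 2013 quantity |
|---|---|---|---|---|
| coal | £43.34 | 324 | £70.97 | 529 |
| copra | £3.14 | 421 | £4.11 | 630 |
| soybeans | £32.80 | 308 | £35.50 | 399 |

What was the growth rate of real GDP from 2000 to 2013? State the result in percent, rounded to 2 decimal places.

Real GDP 2000 = Nominal GDP 2000 = 43.34·324 + 3.14·421 + 32.80·308 = 25466.50.
Real GDP 2013 (at 2000 prices) = 43.34·529 + 3.14·630 + 32.80·399 = 37992.26.
Real growth = 37992.26/25466.50 − 1 = 0.4919.

49.19%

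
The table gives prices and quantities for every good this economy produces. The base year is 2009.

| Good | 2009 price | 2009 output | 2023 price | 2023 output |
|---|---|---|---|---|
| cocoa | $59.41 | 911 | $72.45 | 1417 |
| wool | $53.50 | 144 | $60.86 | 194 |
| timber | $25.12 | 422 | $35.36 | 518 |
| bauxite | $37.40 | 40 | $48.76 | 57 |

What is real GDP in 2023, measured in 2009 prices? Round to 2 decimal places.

$109706.93

Real GDP 2023 = Σ (p_2009 × q_2023) = 59.41·1417 + 53.50·194 + 25.12·518 + 37.40·57 = 109706.93.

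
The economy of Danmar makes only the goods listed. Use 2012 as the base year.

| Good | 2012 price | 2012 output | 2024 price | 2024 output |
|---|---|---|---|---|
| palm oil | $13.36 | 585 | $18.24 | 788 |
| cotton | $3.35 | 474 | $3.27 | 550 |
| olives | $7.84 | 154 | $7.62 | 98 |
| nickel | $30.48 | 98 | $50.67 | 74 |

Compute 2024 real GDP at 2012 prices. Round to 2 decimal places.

$15394.02

Real GDP 2024 = Σ (p_2012 × q_2024) = 13.36·788 + 3.35·550 + 7.84·98 + 30.48·74 = 15394.02.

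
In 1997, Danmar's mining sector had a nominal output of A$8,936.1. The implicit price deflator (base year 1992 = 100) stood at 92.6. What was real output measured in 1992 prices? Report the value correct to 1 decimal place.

Real output = Nominal / (implicit price deflator/100) = 8936.1 / 0.926 = 9650.22.

A$9,650.2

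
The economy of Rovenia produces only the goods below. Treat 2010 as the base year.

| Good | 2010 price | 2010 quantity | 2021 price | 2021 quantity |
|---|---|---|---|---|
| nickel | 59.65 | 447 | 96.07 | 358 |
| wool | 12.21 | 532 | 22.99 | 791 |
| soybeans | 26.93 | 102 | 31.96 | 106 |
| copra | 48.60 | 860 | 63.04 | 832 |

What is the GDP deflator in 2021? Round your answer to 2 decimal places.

Nominal GDP 2021 = 96.07·358 + 22.99·791 + 31.96·106 + 63.04·832 = 108415.19.
Real GDP 2021 (at 2010 prices) = 59.65·358 + 12.21·791 + 26.93·106 + 48.60·832 = 74302.59.
Deflator = Nominal/Real × 100 = 108415.19/74302.59 × 100 = 145.910.

145.91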